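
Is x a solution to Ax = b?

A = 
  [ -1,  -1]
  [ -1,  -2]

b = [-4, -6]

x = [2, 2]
Yes

Ax = [-4, -6] = b ✓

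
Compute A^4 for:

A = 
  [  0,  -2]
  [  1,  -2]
A² = A·A:
A²[1,1] = (0)(0) + (-2)(1) = -2
A²[1,2] = (0)(-2) + (-2)(-2) = 4
A²[2,1] = (1)(0) + (-2)(1) = -2
A²[2,2] = (1)(-2) + (-2)(-2) = 2
A² = 
  [ -2,   4]
  [ -2,   2]

A^3 = A^2·A:
A^3[1,1] = (-2)(0) + (4)(1) = 4
A^3[1,2] = (-2)(-2) + (4)(-2) = -4
A^3[2,1] = (-2)(0) + (2)(1) = 2
A^3[2,2] = (-2)(-2) + (2)(-2) = 0
A^3 = 
  [  4,  -4]
  [  2,   0]

A^4 = A^3·A:
A^4[1,1] = (4)(0) + (-4)(1) = -4
A^4[1,2] = (4)(-2) + (-4)(-2) = 0
A^4[2,1] = (2)(0) + (0)(1) = 0
A^4[2,2] = (2)(-2) + (0)(-2) = -4
A^4 = 
  [ -4,   0]
  [  0,  -4]

Therefore
A^4 = 
  [ -4,   0]
  [  0,  -4]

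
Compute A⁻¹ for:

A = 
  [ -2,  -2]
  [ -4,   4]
det(A) = (-2)(4) - (-2)(-4) = -16
For a 2×2 matrix, A⁻¹ = (1/det(A)) · [[d, -b], [-c, a]]
    = (-1/16) · [[4, 2], [4, -2]]

A⁻¹ = 
  [-1/4, -1/8]
  [-1/4,  1/8]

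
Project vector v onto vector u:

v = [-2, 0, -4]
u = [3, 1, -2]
proj_u(v) = [3/7, 1/7, -2/7]

v·u = (-2)(3) + (0)(1) + (-4)(-2) = 2
u·u = (3)² + (1)² + (-2)² = 14
proj_u(v) = (v·u / u·u) × u = (2/14) × u = (1/7) × u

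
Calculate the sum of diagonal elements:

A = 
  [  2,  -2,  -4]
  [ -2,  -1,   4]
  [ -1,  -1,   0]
1

tr(A) = 2 + -1 + 0 = 1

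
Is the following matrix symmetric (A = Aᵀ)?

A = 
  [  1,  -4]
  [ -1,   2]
No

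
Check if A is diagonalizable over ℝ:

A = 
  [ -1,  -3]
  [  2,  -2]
No

tr(A) = -3, det(A) = 8
Characteristic polynomial: λ² - tr(A)λ + det(A) = λ² + 3λ + 8
λ² + 3λ + 8 = 0  ⇒  λ = (-3 ± √((3)² - 4·(8)))/2 = (-3 ± √(-23))/2
  = (-3 + i√23)/2,  (-3 - i√23)/2
Eigenvalues: (-3 + i√23)/2, (-3 - i√23)/2  (≈ -1.5 + 2.398i, -1.5 - 2.398i)
Has complex eigenvalues (not diagonalizable over ℝ).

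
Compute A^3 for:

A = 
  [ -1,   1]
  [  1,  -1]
A^3 = 
  [ -4,   4]
  [  4,  -4]

A² = A·A:
A²[1,1] = (-1)(-1) + (1)(1) = 2
A²[1,2] = (-1)(1) + (1)(-1) = -2
A²[2,1] = (1)(-1) + (-1)(1) = -2
A²[2,2] = (1)(1) + (-1)(-1) = 2
A² = 
  [  2,  -2]
  [ -2,   2]

A^3 = A^2·A:
A^3[1,1] = (2)(-1) + (-2)(1) = -4
A^3[1,2] = (2)(1) + (-2)(-1) = 4
A^3[2,1] = (-2)(-1) + (2)(1) = 4
A^3[2,2] = (-2)(1) + (2)(-1) = -4
A^3 = 
  [ -4,   4]
  [  4,  -4]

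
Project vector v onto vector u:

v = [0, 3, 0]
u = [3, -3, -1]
v·u = (0)(3) + (3)(-3) + (0)(-1) = -9
u·u = (3)² + (-3)² + (-1)² = 19
proj_u(v) = (v·u / u·u) × u = (-9/19) × u

proj_u(v) = [-27/19, 27/19, 9/19]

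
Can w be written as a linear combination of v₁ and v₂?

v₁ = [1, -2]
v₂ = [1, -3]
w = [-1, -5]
Yes

Form the augmented matrix and row-reduce:
[v₁|v₂|w] = 
  [  1,   1,  -1]
  [ -2,  -3,  -5]
R2 → R2 + (2)·R1
REF = 
  [  1,   1,  -1]
  [  0,  -1,  -7]

No row of the form [0 0 | nonzero], so the system is consistent. Back-substitution gives c₁ = -8, c₂ = 7: w = (-8)·v₁ + (7)·v₂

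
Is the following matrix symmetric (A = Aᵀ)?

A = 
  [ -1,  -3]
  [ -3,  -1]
Yes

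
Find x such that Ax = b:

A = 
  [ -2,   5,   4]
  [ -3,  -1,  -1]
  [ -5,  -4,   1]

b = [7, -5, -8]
x = [1, 1, 1]

Row reduce the augmented matrix [A|b]:
R2 → R2 - (3/2)·R1
R3 → R3 - (5/2)·R1
R3 → R3 - (33/17)·R2
REF = 
  [   -2,     5,     4,     7]
  [    0, -17/2,    -7, -31/2]
  [    0,     0, 78/17, 78/17]

Back-substitution:
x₃ = (78/17) / (78/17) = 1
x₂ = (-31/2 - (-7)(1)) / (-17/2) = 1
x₁ = (7 - (5)(1) - (4)(1)) / (-2) = 1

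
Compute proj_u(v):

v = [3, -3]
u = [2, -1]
proj_u(v) = [18/5, -9/5]

v·u = (3)(2) + (-3)(-1) = 9
u·u = (2)² + (-1)² = 5
proj_u(v) = (v·u / u·u) × u = (9/5) × u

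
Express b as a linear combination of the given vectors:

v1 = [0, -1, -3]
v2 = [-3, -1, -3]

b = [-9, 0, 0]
c1 = -3, c2 = 3

b = -3·v1 + 3·v2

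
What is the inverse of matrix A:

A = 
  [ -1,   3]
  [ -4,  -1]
det(A) = (-1)(-1) - (3)(-4) = 13
For a 2×2 matrix, A⁻¹ = (1/det(A)) · [[d, -b], [-c, a]]
    = (1/13) · [[-1, -3], [4, -1]]

A⁻¹ = 
  [-1/13, -3/13]
  [ 4/13, -1/13]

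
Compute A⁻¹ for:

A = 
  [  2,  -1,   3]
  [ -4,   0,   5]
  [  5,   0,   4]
det(A) = (2)·((0)(4) - (5)(0)) - (-1)·((-4)(4) - (5)(5)) + (3)·((-4)(0) - (0)(5))
  = (2)(0) - (-1)(-41) + (3)(0)
  = -41
det(A) = -41 ≠ 0, so A is invertible.

Cofactors Cᵢⱼ = (-1)ⁱ⁺ʲ·Mᵢⱼ:
C = 
  [  0,  41,   0]
  [  4,  -7,  -5]
  [ -5, -22,  -4]

adj(A) = Cᵀ:
adj(A) = 
  [  0,   4,  -5]
  [ 41,  -7, -22]
  [  0,  -5,  -4]

A⁻¹ = (-1/41) · adj(A):
A⁻¹ = 
  [    0, -4/41,  5/41]
  [   -1,  7/41, 22/41]
  [    0,  5/41,  4/41]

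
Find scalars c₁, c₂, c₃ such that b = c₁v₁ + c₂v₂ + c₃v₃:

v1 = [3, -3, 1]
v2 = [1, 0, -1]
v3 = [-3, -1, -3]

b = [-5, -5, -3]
c1 = 1, c2 = -2, c3 = 2

b = 1·v1 + -2·v2 + 2·v3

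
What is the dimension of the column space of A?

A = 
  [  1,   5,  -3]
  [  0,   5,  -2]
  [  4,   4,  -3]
Row reduce:
R3 → R3 - (4)·R1
R3 → R3 + (16/5)·R2
REF = 
  [   1,    5,   -3]
  [   0,    5,   -2]
  [   0,    0, 13/5]
Pivot columns: 1, 2, 3 → 3 pivots.
dim(Col(A)) = number of pivot columns = 3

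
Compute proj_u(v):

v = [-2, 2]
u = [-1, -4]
proj_u(v) = [6/17, 24/17]

v·u = (-2)(-1) + (2)(-4) = -6
u·u = (-1)² + (-4)² = 17
proj_u(v) = (v·u / u·u) × u = (-6/17) × u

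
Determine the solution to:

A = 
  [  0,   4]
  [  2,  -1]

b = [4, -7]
x = [-3, 1]

Row reduce the augmented matrix [A|b]:
Swap R1 ↔ R2
REF = 
  [  2,  -1,  -7]
  [  0,   4,   4]

Back-substitution:
x₂ = 4 / 4 = 1
x₁ = (-7 - (-1)(1)) / 2 = -3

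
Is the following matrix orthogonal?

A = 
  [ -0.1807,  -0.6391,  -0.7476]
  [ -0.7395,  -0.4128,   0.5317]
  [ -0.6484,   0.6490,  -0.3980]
Yes

AᵀA = 
  [  0.9999,  -0.0001,   0]
  [ -0.0001,   1.0001,   0]
  [  0,   0,   1]
≈ I (equal to I up to the 4-dp rounding of the entries)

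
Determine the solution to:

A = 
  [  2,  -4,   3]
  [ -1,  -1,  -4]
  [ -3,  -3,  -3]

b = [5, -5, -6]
Row reduce the augmented matrix [A|b]:
R2 → R2 + (1/2)·R1
R3 → R3 + (3/2)·R1
R3 → R3 - (3)·R2
REF = 
  [   2,   -4,    3,    5]
  [   0,   -3, -5/2, -5/2]
  [   0,    0,    9,    9]

Back-substitution:
x₃ = 9 / 9 = 1
x₂ = (-5/2 - (-5/2)(1)) / (-3) = 0
x₁ = (5 - (-4)(0) - (3)(1)) / 2 = 1

x = [1, 0, 1]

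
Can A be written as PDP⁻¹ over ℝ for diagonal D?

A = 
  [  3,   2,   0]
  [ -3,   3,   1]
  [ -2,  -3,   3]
No

Characteristic polynomial: det(λI - A) = λ³ - 9λ² + 36λ - 50
By the rational root theorem any rational root is an integer dividing 50; none of those is a root, so p(λ) has no rational roots and hence (being an irreducible cubic) no repeated roots.
Discriminant of the cubic: Δ = -3348
Δ < 0 ⇒ one real eigenvalue and a complex-conjugate pair: λ ≈ 3.218 + 3.024i, 3.218 - 3.024i, 2.565
Has complex eigenvalues (not diagonalizable over ℝ).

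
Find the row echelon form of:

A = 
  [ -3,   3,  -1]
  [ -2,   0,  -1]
Row operations:
R2 → R2 - (2/3)·R1

Resulting echelon form:
REF = 
  [  -3,    3,   -1]
  [   0,   -2, -1/3]

Rank = 2 (number of non-zero pivot rows).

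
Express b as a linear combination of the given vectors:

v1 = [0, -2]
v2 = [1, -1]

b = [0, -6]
c1 = 3, c2 = 0

b = 3·v1 + 0·v2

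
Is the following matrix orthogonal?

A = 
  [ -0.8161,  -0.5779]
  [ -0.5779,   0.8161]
Yes

AᵀA = 
  [  1,   0]
  [  0,   1]
≈ I (equal to I up to the 4-dp rounding of the entries)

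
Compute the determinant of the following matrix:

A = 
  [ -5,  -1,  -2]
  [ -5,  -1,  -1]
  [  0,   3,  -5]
15

Cofactor expansion along row 1:
det(A) = (-5)·((-1)(-5) - (-1)(3)) - (-1)·((-5)(-5) - (-1)(0)) + (-2)·((-5)(3) - (-1)(0))
  = (-5)(8) - (-1)(25) + (-2)(-15)
  = 15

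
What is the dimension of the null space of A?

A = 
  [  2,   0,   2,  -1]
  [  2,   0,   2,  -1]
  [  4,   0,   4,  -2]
nullity(A) = 3

Row reduce:
R2 → R2 - (1)·R1
R3 → R3 - (2)·R1
REF = 
  [  2,   0,   2,  -1]
  [  0,   0,   0,   0]
  [  0,   0,   0,   0]
Pivot columns: 1 → 1 pivot.
rank(A) = 1, so nullity(A) = 4 - 1 = 3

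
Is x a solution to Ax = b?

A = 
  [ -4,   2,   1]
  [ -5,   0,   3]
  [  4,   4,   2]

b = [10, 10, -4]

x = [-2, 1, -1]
No

Ax = [9, 7, -6] ≠ b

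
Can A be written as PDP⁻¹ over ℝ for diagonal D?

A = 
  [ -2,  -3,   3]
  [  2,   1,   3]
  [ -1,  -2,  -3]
No

Characteristic polynomial: det(λI - A) = λ³ + 4λ² + 16λ + 24
Testing integer divisors of the constant term: p(-2) = 0, so (λ + 2) is a factor:
p(λ) = (λ + 2)(λ² + 2λ + 12)
λ² + 2λ + 12 = 0  ⇒  λ = (-2 ± √((2)² - 4·(12)))/2 = (-2 ± √(-44))/2
  = -1 + i√11,  -1 - i√11
Eigenvalues: -2, -1 + i√11, -1 - i√11  (≈ -2, -1 + 3.317i, -1 - 3.317i)
Has complex eigenvalues (not diagonalizable over ℝ).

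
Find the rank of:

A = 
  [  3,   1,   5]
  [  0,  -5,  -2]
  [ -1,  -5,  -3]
Row reduce:
R3 → R3 + (1/3)·R1
R3 → R3 - (14/15)·R2
REF = 
  [   3,    1,    5]
  [   0,   -5,   -2]
  [   0,    0, 8/15]
Pivot columns: 1, 2, 3 → 3 pivots.

rank(A) = 3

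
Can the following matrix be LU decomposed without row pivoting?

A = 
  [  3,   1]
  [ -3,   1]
Yes.
A[1,1] = 3 ≠ 0, so Gaussian elimination proceeds without a row swap: multiplier ℓ₂₁ = (-3)/(3) = -1, and U[2,2] = 1 - (-1)(1) = 2.
L = 
  [  1,   0]
  [ -1,   1]
U = 
  [  3,   1]
  [  0,   2]
Check row 2 of LU: [(-1)(3), (-1)(1) + 2] = [-3, 1] = row 2 of A ✓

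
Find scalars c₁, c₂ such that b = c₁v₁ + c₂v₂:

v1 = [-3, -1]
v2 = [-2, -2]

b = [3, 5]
c1 = 1, c2 = -3

b = 1·v1 + -3·v2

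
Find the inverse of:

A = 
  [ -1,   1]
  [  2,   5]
det(A) = (-1)(5) - (1)(2) = -7
For a 2×2 matrix, A⁻¹ = (1/det(A)) · [[d, -b], [-c, a]]
    = (-1/7) · [[5, -1], [-2, -1]]

A⁻¹ = 
  [-5/7,  1/7]
  [ 2/7,  1/7]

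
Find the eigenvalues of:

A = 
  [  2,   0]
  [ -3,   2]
λ = 2, 2

tr(A) = 4, det(A) = 4
Characteristic polynomial: λ² - tr(A)λ + det(A) = λ² - 4λ + 4
λ² - 4λ + 4 = (λ - 2)²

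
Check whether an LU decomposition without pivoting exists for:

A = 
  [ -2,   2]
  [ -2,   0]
Yes.
A[1,1] = -2 ≠ 0, so Gaussian elimination proceeds without a row swap: multiplier ℓ₂₁ = (-2)/(-2) = 1, and U[2,2] = 0 - (1)(2) = -2.
L = 
  [  1,   0]
  [  1,   1]
U = 
  [ -2,   2]
  [  0,  -2]
Check row 2 of LU: [(1)(-2), (1)(2) + (-2)] = [-2, 0] = row 2 of A ✓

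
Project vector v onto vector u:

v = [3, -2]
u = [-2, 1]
proj_u(v) = [16/5, -8/5]

v·u = (3)(-2) + (-2)(1) = -8
u·u = (-2)² + (1)² = 5
proj_u(v) = (v·u / u·u) × u = (-8/5) × u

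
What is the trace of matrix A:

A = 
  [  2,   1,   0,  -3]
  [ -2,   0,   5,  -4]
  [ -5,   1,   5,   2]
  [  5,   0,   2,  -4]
3

tr(A) = 2 + 0 + 5 + -4 = 3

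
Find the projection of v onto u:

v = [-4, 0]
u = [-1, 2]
v·u = (-4)(-1) + (0)(2) = 4
u·u = (-1)² + (2)² = 5
proj_u(v) = (v·u / u·u) × u = (4/5) × u

proj_u(v) = [-4/5, 8/5]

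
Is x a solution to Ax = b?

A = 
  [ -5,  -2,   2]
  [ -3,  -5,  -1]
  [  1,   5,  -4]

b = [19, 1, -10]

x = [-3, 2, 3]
No

Ax = [17, -4, -5] ≠ b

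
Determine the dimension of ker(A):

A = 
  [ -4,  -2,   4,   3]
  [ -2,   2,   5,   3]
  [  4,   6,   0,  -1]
nullity(A) = 2

Row reduce:
R2 → R2 - (1/2)·R1
R3 → R3 + (1)·R1
R3 → R3 - (4/3)·R2
REF = 
  [ -4,  -2,   4,   3]
  [  0,   3,   3, 3/2]
  [  0,   0,   0,   0]
Pivot columns: 1, 2 → 2 pivots.
rank(A) = 2, so nullity(A) = 4 - 2 = 2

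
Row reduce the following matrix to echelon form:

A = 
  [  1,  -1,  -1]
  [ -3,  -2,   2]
Row operations:
R2 → R2 + (3)·R1

Resulting echelon form:
REF = 
  [  1,  -1,  -1]
  [  0,  -5,  -1]

Rank = 2 (number of non-zero pivot rows).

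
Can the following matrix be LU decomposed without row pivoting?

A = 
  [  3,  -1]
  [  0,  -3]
Yes.
A[1,1] = 3 ≠ 0, so Gaussian elimination proceeds without a row swap: multiplier ℓ₂₁ = (0)/(3) = 0, and U[2,2] = -3 - (0)(-1) = -3.
L = 
  [  1,   0]
  [  0,   1]
U = 
  [  3,  -1]
  [  0,  -3]
Check row 2 of LU: [(0)(3), (0)(-1) + (-3)] = [0, -3] = row 2 of A ✓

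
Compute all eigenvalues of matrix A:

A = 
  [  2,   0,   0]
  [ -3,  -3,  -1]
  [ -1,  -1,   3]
λ = 2, √10, -√10  (≈ 2, 3.162, -3.162)

Characteristic polynomial: det(λI - A) = λ³ - 2λ² - 10λ + 20
Testing integer divisors of the constant term: p(2) = 0, so (λ - 2) is a factor:
p(λ) = (λ - 2)(λ² - 10)
λ² - 10 = 0  ⇒  λ = (0 ± √((0)² - 4·(-10)))/2 = (0 ± √(40))/2
  = √10,  -√10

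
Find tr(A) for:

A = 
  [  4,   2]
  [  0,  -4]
0

tr(A) = 4 + -4 = 0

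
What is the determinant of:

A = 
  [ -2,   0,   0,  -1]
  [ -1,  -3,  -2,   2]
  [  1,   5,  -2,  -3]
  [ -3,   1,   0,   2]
Cofactor expansion along row 1: det(A) = a₁₁M₁₁ - a₁₂M₁₂ + a₁₃M₁₃ - a₁₄M₁₄

M₁₁ = det[[-3, -2, 2]; [5, -2, -3]; [1, 0, 2]]
  = (-3)·((-2)(2) - (-3)(0)) - (-2)·((5)(2) - (-3)(1)) + (2)·((5)(0) - (-2)(1))
  = (-3)(-4) - (-2)(13) + (2)(2)
  = 42
M₁₂ = det[[-1, -2, 2]; [1, -2, -3]; [-3, 0, 2]]
  = (-1)·((-2)(2) - (-3)(0)) - (-2)·((1)(2) - (-3)(-3)) + (2)·((1)(0) - (-2)(-3))
  = (-1)(-4) - (-2)(-7) + (2)(-6)
  = -22
M₁₃ = det[[-1, -3, 2]; [1, 5, -3]; [-3, 1, 2]]
  = (-1)·((5)(2) - (-3)(1)) - (-3)·((1)(2) - (-3)(-3)) + (2)·((1)(1) - (5)(-3))
  = (-1)(13) - (-3)(-7) + (2)(16)
  = -2
M₁₄ = det[[-1, -3, -2]; [1, 5, -2]; [-3, 1, 0]]
  = (-1)·((5)(0) - (-2)(1)) - (-3)·((1)(0) - (-2)(-3)) + (-2)·((1)(1) - (5)(-3))
  = (-1)(2) - (-3)(-6) + (-2)(16)
  = -52

det(A) = (-2)(42) - (0)(-22) + (0)(-2) - (-1)(-52) = -136

det(A) = -136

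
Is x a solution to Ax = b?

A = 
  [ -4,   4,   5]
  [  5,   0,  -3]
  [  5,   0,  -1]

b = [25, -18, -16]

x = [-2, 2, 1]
No

Ax = [21, -13, -11] ≠ b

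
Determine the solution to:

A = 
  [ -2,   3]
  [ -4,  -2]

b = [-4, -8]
x = [2, 0]

Row reduce the augmented matrix [A|b]:
R2 → R2 - (2)·R1
REF = 
  [ -2,   3,  -4]
  [  0,  -8,   0]

Back-substitution:
x₂ = 0 / (-8) = 0
x₁ = (-4 - (3)(0)) / (-2) = 2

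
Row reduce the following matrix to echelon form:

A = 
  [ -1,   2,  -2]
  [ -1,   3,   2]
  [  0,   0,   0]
Row operations:
R2 → R2 - (1)·R1

Resulting echelon form:
REF = 
  [ -1,   2,  -2]
  [  0,   1,   4]
  [  0,   0,   0]

Rank = 2 (number of non-zero pivot rows).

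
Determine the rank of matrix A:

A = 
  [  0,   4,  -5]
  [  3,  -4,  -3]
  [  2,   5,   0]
Row reduce:
Swap R1 ↔ R2
R3 → R3 - (2/3)·R1
R3 → R3 - (23/12)·R2
REF = 
  [     3,     -4,     -3]
  [     0,      4,     -5]
  [     0,      0, 139/12]
Pivot columns: 1, 2, 3 → 3 pivots.

rank(A) = 3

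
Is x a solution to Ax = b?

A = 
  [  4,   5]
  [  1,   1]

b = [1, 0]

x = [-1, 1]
Yes

Ax = [1, 0] = b ✓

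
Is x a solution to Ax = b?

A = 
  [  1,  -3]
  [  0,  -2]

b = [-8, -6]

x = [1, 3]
Yes

Ax = [-8, -6] = b ✓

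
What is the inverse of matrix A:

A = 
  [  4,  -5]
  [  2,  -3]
det(A) = (4)(-3) - (-5)(2) = -2
For a 2×2 matrix, A⁻¹ = (1/det(A)) · [[d, -b], [-c, a]]
    = (-1/2) · [[-3, 5], [-2, 4]]

A⁻¹ = 
  [ 3/2, -5/2]
  [   1,   -2]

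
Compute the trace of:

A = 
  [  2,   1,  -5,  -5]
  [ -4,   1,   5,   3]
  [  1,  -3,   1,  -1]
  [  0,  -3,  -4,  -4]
0

tr(A) = 2 + 1 + 1 + -4 = 0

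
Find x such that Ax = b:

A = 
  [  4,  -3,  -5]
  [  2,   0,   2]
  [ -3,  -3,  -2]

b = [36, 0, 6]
Row reduce the augmented matrix [A|b]:
R2 → R2 - (1/2)·R1
R3 → R3 + (3/4)·R1
R3 → R3 + (7/2)·R2
REF = 
  [  4,  -3,  -5,  36]
  [  0, 3/2, 9/2, -18]
  [  0,   0,  10, -30]

Back-substitution:
x₃ = (-30) / 10 = -3
x₂ = (-18 - (9/2)(-3)) / (3/2) = -3
x₁ = (36 - (-3)(-3) - (-5)(-3)) / 4 = 3

x = [3, -3, -3]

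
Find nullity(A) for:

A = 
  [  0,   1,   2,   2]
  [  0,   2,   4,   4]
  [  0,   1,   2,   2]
nullity(A) = 3

Row reduce:
R2 → R2 - (2)·R1
R3 → R3 - (1)·R1
REF = 
  [  0,   1,   2,   2]
  [  0,   0,   0,   0]
  [  0,   0,   0,   0]
Pivot columns: 2 → 1 pivot.
rank(A) = 1, so nullity(A) = 4 - 1 = 3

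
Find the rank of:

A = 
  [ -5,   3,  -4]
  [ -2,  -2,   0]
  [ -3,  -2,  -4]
Row reduce:
R2 → R2 - (2/5)·R1
R3 → R3 - (3/5)·R1
R3 → R3 - (19/16)·R2
REF = 
  [   -5,     3,    -4]
  [    0, -16/5,   8/5]
  [    0,     0,  -7/2]
Pivot columns: 1, 2, 3 → 3 pivots.

rank(A) = 3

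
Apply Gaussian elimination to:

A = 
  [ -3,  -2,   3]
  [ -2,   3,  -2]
Row operations:
R2 → R2 - (2/3)·R1

Resulting echelon form:
REF = 
  [  -3,   -2,    3]
  [   0, 13/3,   -4]

Rank = 2 (number of non-zero pivot rows).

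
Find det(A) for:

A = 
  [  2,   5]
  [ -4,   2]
For a 2×2 matrix, det = ad - bc = (2)(2) - (5)(-4) = 24

det(A) = 24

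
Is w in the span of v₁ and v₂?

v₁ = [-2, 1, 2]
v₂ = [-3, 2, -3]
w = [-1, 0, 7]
Yes

Form the augmented matrix and row-reduce:
[v₁|v₂|w] = 
  [ -2,  -3,  -1]
  [  1,   2,   0]
  [  2,  -3,   7]
R2 → R2 + (1/2)·R1
R3 → R3 + (1)·R1
R3 → R3 + (12)·R2
REF = 
  [  -2,   -3,   -1]
  [   0,  1/2, -1/2]
  [   0,    0,    0]

No row of the form [0 0 | nonzero], so the system is consistent. Back-substitution gives c₁ = 2, c₂ = -1: w = (2)·v₁ + (-1)·v₂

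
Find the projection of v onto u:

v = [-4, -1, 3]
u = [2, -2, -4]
v·u = (-4)(2) + (-1)(-2) + (3)(-4) = -18
u·u = (2)² + (-2)² + (-4)² = 24
proj_u(v) = (v·u / u·u) × u = (-18/24) × u = (-3/4) × u

proj_u(v) = [-3/2, 3/2, 3]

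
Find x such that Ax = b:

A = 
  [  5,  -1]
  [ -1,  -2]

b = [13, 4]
Row reduce the augmented matrix [A|b]:
R2 → R2 + (1/5)·R1
REF = 
  [    5,    -1,    13]
  [    0, -11/5,  33/5]

Back-substitution:
x₂ = (33/5) / (-11/5) = -3
x₁ = (13 - (-1)(-3)) / 5 = 2

x = [2, -3]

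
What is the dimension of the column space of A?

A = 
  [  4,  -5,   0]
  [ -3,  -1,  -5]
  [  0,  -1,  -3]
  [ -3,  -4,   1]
Row reduce:
R2 → R2 + (3/4)·R1
R4 → R4 + (3/4)·R1
R3 → R3 - (4/19)·R2
R4 → R4 - (31/19)·R2
R4 → R4 + (174/37)·R3
REF = 
  [     4,     -5,      0]
  [     0,  -19/4,     -5]
  [     0,      0, -37/19]
  [     0,      0,      0]
Pivot columns: 1, 2, 3 → 3 pivots.
dim(Col(A)) = number of pivot columns = 3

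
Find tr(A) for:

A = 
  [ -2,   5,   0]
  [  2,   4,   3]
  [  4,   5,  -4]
-2

tr(A) = -2 + 4 + -4 = -2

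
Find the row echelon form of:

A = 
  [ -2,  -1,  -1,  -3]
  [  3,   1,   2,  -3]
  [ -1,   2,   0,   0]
Row operations:
R2 → R2 + (3/2)·R1
R3 → R3 - (1/2)·R1
R3 → R3 + (5)·R2

Resulting echelon form:
REF = 
  [   -2,    -1,    -1,    -3]
  [    0,  -1/2,   1/2, -15/2]
  [    0,     0,     3,   -36]

Rank = 3 (number of non-zero pivot rows).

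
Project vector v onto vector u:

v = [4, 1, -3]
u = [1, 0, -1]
proj_u(v) = [7/2, 0, -7/2]

v·u = (4)(1) + (1)(0) + (-3)(-1) = 7
u·u = (1)² + (0)² + (-1)² = 2
proj_u(v) = (v·u / u·u) × u = (7/2) × u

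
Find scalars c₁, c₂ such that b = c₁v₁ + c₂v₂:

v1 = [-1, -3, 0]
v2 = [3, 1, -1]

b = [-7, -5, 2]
c1 = 1, c2 = -2

b = 1·v1 + -2·v2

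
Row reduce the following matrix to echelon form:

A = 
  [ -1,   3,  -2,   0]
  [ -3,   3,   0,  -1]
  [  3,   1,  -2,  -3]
Row operations:
R2 → R2 - (3)·R1
R3 → R3 + (3)·R1
R3 → R3 + (5/3)·R2

Resulting echelon form:
REF = 
  [   -1,     3,    -2,     0]
  [    0,    -6,     6,    -1]
  [    0,     0,     2, -14/3]

Rank = 3 (number of non-zero pivot rows).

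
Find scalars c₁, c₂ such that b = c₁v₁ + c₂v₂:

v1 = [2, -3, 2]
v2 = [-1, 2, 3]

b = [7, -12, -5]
c1 = 2, c2 = -3

b = 2·v1 + -3·v2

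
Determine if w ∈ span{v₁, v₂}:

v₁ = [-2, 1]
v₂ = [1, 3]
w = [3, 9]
Yes

Form the augmented matrix and row-reduce:
[v₁|v₂|w] = 
  [ -2,   1,   3]
  [  1,   3,   9]
R2 → R2 + (1/2)·R1
REF = 
  [  -2,    1,    3]
  [   0,  7/2, 21/2]

No row of the form [0 0 | nonzero], so the system is consistent. Back-substitution gives c₁ = 0, c₂ = 3: w = (0)·v₁ + (3)·v₂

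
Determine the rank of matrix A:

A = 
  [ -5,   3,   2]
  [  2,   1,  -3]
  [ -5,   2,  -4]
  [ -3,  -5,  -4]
Row reduce:
R2 → R2 + (2/5)·R1
R3 → R3 - (1)·R1
R4 → R4 - (3/5)·R1
R3 → R3 + (5/11)·R2
R4 → R4 + (34/11)·R2
R4 → R4 - (12/7)·R3
REF = 
  [   -5,     3,     2]
  [    0,  11/5, -11/5]
  [    0,     0,    -7]
  [    0,     0,     0]
Pivot columns: 1, 2, 3 → 3 pivots.

rank(A) = 3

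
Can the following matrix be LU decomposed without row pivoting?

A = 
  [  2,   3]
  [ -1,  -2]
Yes.
A[1,1] = 2 ≠ 0, so Gaussian elimination proceeds without a row swap: multiplier ℓ₂₁ = (-1)/(2) = -1/2, and U[2,2] = -2 - (-1/2)(3) = -1/2.
L = 
  [   1,    0]
  [-1/2,    1]
U = 
  [   2,    3]
  [   0, -1/2]
Check row 2 of LU: [(-1/2)(2), (-1/2)(3) + (-1/2)] = [-1, -2] = row 2 of A ✓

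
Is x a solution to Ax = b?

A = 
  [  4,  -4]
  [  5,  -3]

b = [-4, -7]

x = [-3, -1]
No

Ax = [-8, -12] ≠ b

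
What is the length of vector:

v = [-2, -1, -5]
5.477

||v||₂ = √((-2)² + (-1)² + (-5)²) = √30 = 5.477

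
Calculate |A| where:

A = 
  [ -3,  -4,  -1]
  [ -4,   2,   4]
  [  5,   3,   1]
-44

Cofactor expansion along row 1:
det(A) = (-3)·((2)(1) - (4)(3)) - (-4)·((-4)(1) - (4)(5)) + (-1)·((-4)(3) - (2)(5))
  = (-3)(-10) - (-4)(-24) + (-1)(-22)
  = -44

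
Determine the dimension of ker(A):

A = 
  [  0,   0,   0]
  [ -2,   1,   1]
nullity(A) = 2

Row reduce:
Swap R1 ↔ R2
REF = 
  [ -2,   1,   1]
  [  0,   0,   0]
Pivot columns: 1 → 1 pivot.
rank(A) = 1, so nullity(A) = 3 - 1 = 2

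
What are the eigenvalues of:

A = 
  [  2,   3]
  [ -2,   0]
tr(A) = 2, det(A) = 6
Characteristic polynomial: λ² - tr(A)λ + det(A) = λ² - 2λ + 6
λ² - 2λ + 6 = 0  ⇒  λ = (2 ± √((-2)² - 4·(6)))/2 = (2 ± √(-20))/2
  = 1 + i√5,  1 - i√5

λ = 1 + i√5, 1 - i√5  (≈ 1 + 2.236i, 1 - 2.236i)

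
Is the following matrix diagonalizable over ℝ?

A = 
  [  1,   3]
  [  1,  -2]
Yes

tr(A) = -1, det(A) = -5
Characteristic polynomial: λ² - tr(A)λ + det(A) = λ² + λ - 5
λ² + λ - 5 = 0  ⇒  λ = (-1 ± √((1)² - 4·(-5)))/2 = (-1 ± √(21))/2
  = (-1 + √21)/2,  (-1 - √21)/2
Eigenvalues: (-1 + √21)/2, (-1 - √21)/2  (≈ 1.791, -2.791)
The two irrational eigenvalues are distinct (simple), so each has alg. mult. = geom. mult. = 1.
Sum of geometric multiplicities equals n, so A has n independent eigenvectors.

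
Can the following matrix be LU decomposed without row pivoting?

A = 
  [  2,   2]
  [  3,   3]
Yes.
A[1,1] = 2 ≠ 0, so Gaussian elimination proceeds without a row swap: multiplier ℓ₂₁ = (3)/(2) = 3/2, and U[2,2] = 3 - (3/2)(2) = 0.
L = 
  [  1,   0]
  [3/2,   1]
U = 
  [  2,   2]
  [  0,   0]
Check row 2 of LU: [(3/2)(2), (3/2)(2) + 0] = [3, 3] = row 2 of A ✓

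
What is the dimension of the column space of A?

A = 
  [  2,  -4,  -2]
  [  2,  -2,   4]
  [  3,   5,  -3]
Row reduce:
R2 → R2 - (1)·R1
R3 → R3 - (3/2)·R1
R3 → R3 - (11/2)·R2
REF = 
  [  2,  -4,  -2]
  [  0,   2,   6]
  [  0,   0, -33]
Pivot columns: 1, 2, 3 → 3 pivots.
dim(Col(A)) = number of pivot columns = 3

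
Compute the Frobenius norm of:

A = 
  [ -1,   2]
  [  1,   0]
||A||_F = 2.449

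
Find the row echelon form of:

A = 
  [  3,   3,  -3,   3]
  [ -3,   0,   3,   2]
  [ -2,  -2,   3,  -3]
Row operations:
R2 → R2 + (1)·R1
R3 → R3 + (2/3)·R1

Resulting echelon form:
REF = 
  [  3,   3,  -3,   3]
  [  0,   3,   0,   5]
  [  0,   0,   1,  -1]

Rank = 3 (number of non-zero pivot rows).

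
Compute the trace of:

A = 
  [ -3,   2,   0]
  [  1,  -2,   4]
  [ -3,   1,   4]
-1

tr(A) = -3 + -2 + 4 = -1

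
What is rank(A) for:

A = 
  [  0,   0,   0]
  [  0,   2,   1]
Row reduce:
Swap R1 ↔ R2
REF = 
  [  0,   2,   1]
  [  0,   0,   0]
Pivot columns: 2 → 1 pivot.

rank(A) = 1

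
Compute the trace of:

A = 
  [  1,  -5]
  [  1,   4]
5

tr(A) = 1 + 4 = 5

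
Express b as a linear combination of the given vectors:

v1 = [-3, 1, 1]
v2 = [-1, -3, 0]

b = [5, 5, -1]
c1 = -1, c2 = -2

b = -1·v1 + -2·v2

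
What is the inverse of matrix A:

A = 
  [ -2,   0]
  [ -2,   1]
det(A) = (-2)(1) - (0)(-2) = -2
For a 2×2 matrix, A⁻¹ = (1/det(A)) · [[d, -b], [-c, a]]
    = (-1/2) · [[1, 0], [2, -2]]

A⁻¹ = 
  [-1/2,    0]
  [  -1,    1]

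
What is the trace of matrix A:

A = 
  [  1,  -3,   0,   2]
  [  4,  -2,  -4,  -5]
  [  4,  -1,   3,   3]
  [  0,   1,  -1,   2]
4

tr(A) = 1 + -2 + 3 + 2 = 4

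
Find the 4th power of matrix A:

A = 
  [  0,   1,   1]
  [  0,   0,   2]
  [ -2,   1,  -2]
A^4 = 
  [  0,   0,  -4]
  [-16,  16, -24]
  [ 24, -20,  32]

A² = A·A:
A²[1,1] = (0)(0) + (1)(0) + (1)(-2) = -2
A²[1,2] = (0)(1) + (1)(0) + (1)(1) = 1
A²[1,3] = (0)(1) + (1)(2) + (1)(-2) = 0
A²[2,1] = (0)(0) + (0)(0) + (2)(-2) = -4
A²[2,2] = (0)(1) + (0)(0) + (2)(1) = 2
A²[2,3] = (0)(1) + (0)(2) + (2)(-2) = -4
A²[3,1] = (-2)(0) + (1)(0) + (-2)(-2) = 4
A²[3,2] = (-2)(1) + (1)(0) + (-2)(1) = -4
A²[3,3] = (-2)(1) + (1)(2) + (-2)(-2) = 4
A² = 
  [ -2,   1,   0]
  [ -4,   2,  -4]
  [  4,  -4,   4]

A^3 = A^2·A:
A^3[1,1] = (-2)(0) + (1)(0) + (0)(-2) = 0
A^3[1,2] = (-2)(1) + (1)(0) + (0)(1) = -2
A^3[1,3] = (-2)(1) + (1)(2) + (0)(-2) = 0
A^3[2,1] = (-4)(0) + (2)(0) + (-4)(-2) = 8
A^3[2,2] = (-4)(1) + (2)(0) + (-4)(1) = -8
A^3[2,3] = (-4)(1) + (2)(2) + (-4)(-2) = 8
A^3[3,1] = (4)(0) + (-4)(0) + (4)(-2) = -8
A^3[3,2] = (4)(1) + (-4)(0) + (4)(1) = 8
A^3[3,3] = (4)(1) + (-4)(2) + (4)(-2) = -12
A^3 = 
  [  0,  -2,   0]
  [  8,  -8,   8]
  [ -8,   8, -12]

A^4 = A^3·A:
A^4[1,1] = (0)(0) + (-2)(0) + (0)(-2) = 0
A^4[1,2] = (0)(1) + (-2)(0) + (0)(1) = 0
A^4[1,3] = (0)(1) + (-2)(2) + (0)(-2) = -4
A^4[2,1] = (8)(0) + (-8)(0) + (8)(-2) = -16
A^4[2,2] = (8)(1) + (-8)(0) + (8)(1) = 16
A^4[2,3] = (8)(1) + (-8)(2) + (8)(-2) = -24
A^4[3,1] = (-8)(0) + (8)(0) + (-12)(-2) = 24
A^4[3,2] = (-8)(1) + (8)(0) + (-12)(1) = -20
A^4[3,3] = (-8)(1) + (8)(2) + (-12)(-2) = 32
A^4 = 
  [  0,   0,  -4]
  [-16,  16, -24]
  [ 24, -20,  32]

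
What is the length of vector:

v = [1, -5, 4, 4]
7.616

||v||₂ = √((1)² + (-5)² + (4)² + (4)²) = √58 = 7.616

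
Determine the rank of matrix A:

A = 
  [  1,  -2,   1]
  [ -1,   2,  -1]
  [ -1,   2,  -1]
rank(A) = 1

Row reduce:
R2 → R2 + (1)·R1
R3 → R3 + (1)·R1
REF = 
  [  1,  -2,   1]
  [  0,   0,   0]
  [  0,   0,   0]
Pivot columns: 1 → 1 pivot.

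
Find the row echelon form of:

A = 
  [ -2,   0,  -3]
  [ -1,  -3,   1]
Row operations:
R2 → R2 - (1/2)·R1

Resulting echelon form:
REF = 
  [ -2,   0,  -3]
  [  0,  -3, 5/2]

Rank = 2 (number of non-zero pivot rows).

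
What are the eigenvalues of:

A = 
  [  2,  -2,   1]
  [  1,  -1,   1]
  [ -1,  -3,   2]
Characteristic polynomial: det(λI - A) = λ³ - 3λ² + 6λ - 4
Testing integer divisors of the constant term: p(1) = 0, so (λ - 1) is a factor:
p(λ) = (λ - 1)(λ² - 2λ + 4)
λ² - 2λ + 4 = 0  ⇒  λ = (2 ± √((-2)² - 4·(4)))/2 = (2 ± √(-12))/2
  = 1 + i√3,  1 - i√3

λ = 1, 1 + i√3, 1 - i√3  (≈ 1, 1 + 1.732i, 1 - 1.732i)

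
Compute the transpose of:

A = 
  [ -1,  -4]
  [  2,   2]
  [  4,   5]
Aᵀ = 
  [ -1,   2,   4]
  [ -4,   2,   5]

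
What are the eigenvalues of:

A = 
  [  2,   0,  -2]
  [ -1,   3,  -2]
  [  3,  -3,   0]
Characteristic polynomial: det(λI - A) = λ³ - 5λ² + 6λ
The constant term is 0, so λ = 0 is a root: p(λ) = λ(λ² - 5λ + 6)
λ² - 5λ + 6 = (λ - 2)(λ - 3)

λ = 0, 3, 2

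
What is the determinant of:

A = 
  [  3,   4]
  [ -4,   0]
For a 2×2 matrix, det = ad - bc = (3)(0) - (4)(-4) = 16

det(A) = 16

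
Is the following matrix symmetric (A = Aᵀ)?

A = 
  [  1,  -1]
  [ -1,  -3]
Yes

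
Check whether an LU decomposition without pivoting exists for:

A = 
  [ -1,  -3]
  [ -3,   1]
Yes.
A[1,1] = -1 ≠ 0, so Gaussian elimination proceeds without a row swap: multiplier ℓ₂₁ = (-3)/(-1) = 3, and U[2,2] = 1 - (3)(-3) = 10.
L = 
  [  1,   0]
  [  3,   1]
U = 
  [ -1,  -3]
  [  0,  10]
Check row 2 of LU: [(3)(-1), (3)(-3) + 10] = [-3, 1] = row 2 of A ✓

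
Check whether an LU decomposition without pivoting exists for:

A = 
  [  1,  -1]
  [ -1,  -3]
Yes.
A[1,1] = 1 ≠ 0, so Gaussian elimination proceeds without a row swap: multiplier ℓ₂₁ = (-1)/(1) = -1, and U[2,2] = -3 - (-1)(-1) = -4.
L = 
  [  1,   0]
  [ -1,   1]
U = 
  [  1,  -1]
  [  0,  -4]
Check row 2 of LU: [(-1)(1), (-1)(-1) + (-4)] = [-1, -3] = row 2 of A ✓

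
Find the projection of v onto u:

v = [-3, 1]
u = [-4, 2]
v·u = (-3)(-4) + (1)(2) = 14
u·u = (-4)² + (2)² = 20
proj_u(v) = (v·u / u·u) × u = (14/20) × u = (7/10) × u

proj_u(v) = [-14/5, 7/5]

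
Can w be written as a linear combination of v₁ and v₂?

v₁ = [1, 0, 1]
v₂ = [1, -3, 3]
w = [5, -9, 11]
Yes

Form the augmented matrix and row-reduce:
[v₁|v₂|w] = 
  [  1,   1,   5]
  [  0,  -3,  -9]
  [  1,   3,  11]
R3 → R3 - (1)·R1
R3 → R3 + (2/3)·R2
REF = 
  [  1,   1,   5]
  [  0,  -3,  -9]
  [  0,   0,   0]

No row of the form [0 0 | nonzero], so the system is consistent. Back-substitution gives c₁ = 2, c₂ = 3: w = (2)·v₁ + (3)·v₂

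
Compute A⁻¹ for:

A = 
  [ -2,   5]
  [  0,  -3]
det(A) = (-2)(-3) - (5)(0) = 6
For a 2×2 matrix, A⁻¹ = (1/det(A)) · [[d, -b], [-c, a]]
    = (1/6) · [[-3, -5], [0, -2]]

A⁻¹ = 
  [-1/2, -5/6]
  [   0, -1/3]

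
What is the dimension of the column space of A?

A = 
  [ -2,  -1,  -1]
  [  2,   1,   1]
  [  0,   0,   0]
Row reduce:
R2 → R2 + (1)·R1
REF = 
  [ -2,  -1,  -1]
  [  0,   0,   0]
  [  0,   0,   0]
Pivot columns: 1 → 1 pivot.
dim(Col(A)) = number of pivot columns = 1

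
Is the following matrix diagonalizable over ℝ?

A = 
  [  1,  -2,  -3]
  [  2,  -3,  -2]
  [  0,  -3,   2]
No

Characteristic polynomial: det(λI - A) = λ³ - 9λ - 14
By the rational root theorem any rational root is an integer dividing 14; none of those is a root, so p(λ) has no rational roots and hence (being an irreducible cubic) no repeated roots.
Discriminant of the cubic: Δ = -2376
Δ < 0 ⇒ one real eigenvalue and a complex-conjugate pair: λ ≈ 3.591, -1.796 + 0.8208i, -1.796 - 0.8208i
Has complex eigenvalues (not diagonalizable over ℝ).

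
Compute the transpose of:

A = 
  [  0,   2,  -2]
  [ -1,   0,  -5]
Aᵀ = 
  [  0,  -1]
  [  2,   0]
  [ -2,  -5]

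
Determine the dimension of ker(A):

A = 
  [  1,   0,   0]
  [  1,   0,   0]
nullity(A) = 2

Row reduce:
R2 → R2 - (1)·R1
REF = 
  [  1,   0,   0]
  [  0,   0,   0]
Pivot columns: 1 → 1 pivot.
rank(A) = 1, so nullity(A) = 3 - 1 = 2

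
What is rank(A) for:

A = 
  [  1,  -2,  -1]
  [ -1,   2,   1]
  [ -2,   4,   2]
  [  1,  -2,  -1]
Row reduce:
R2 → R2 + (1)·R1
R3 → R3 + (2)·R1
R4 → R4 - (1)·R1
REF = 
  [  1,  -2,  -1]
  [  0,   0,   0]
  [  0,   0,   0]
  [  0,   0,   0]
Pivot columns: 1 → 1 pivot.

rank(A) = 1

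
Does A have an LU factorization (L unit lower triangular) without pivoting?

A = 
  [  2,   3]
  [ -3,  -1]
Yes.
A[1,1] = 2 ≠ 0, so Gaussian elimination proceeds without a row swap: multiplier ℓ₂₁ = (-3)/(2) = -3/2, and U[2,2] = -1 - (-3/2)(3) = 7/2.
L = 
  [   1,    0]
  [-3/2,    1]
U = 
  [  2,   3]
  [  0, 7/2]
Check row 2 of LU: [(-3/2)(2), (-3/2)(3) + (7/2)] = [-3, -1] = row 2 of A ✓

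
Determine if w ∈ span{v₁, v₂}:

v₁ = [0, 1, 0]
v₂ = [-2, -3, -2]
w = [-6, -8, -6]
Yes

Form the augmented matrix and row-reduce:
[v₁|v₂|w] = 
  [  0,  -2,  -6]
  [  1,  -3,  -8]
  [  0,  -2,  -6]
Swap R1 ↔ R2
R3 → R3 - (1)·R2
REF = 
  [  1,  -3,  -8]
  [  0,  -2,  -6]
  [  0,   0,   0]

No row of the form [0 0 | nonzero], so the system is consistent. Back-substitution gives c₁ = 1, c₂ = 3: w = (1)·v₁ + (3)·v₂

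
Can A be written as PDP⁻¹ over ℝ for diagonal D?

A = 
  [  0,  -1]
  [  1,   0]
No

tr(A) = 0, det(A) = 1
Characteristic polynomial: λ² - tr(A)λ + det(A) = λ² + 1
λ² + 1 = 0  ⇒  λ = (0 ± √((0)² - 4·(1)))/2 = (0 ± √(-4))/2
  = i,  -i
Eigenvalues: i, -i  (≈ 0 + 1i, 0 - 1i)
Has complex eigenvalues (not diagonalizable over ℝ).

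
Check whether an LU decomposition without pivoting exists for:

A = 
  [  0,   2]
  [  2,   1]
No.
A[1,1] = 0 but A[2,1] = 2 ≠ 0. Any LU with L unit lower triangular has (LU)[1,1] = U[1,1] and (LU)[2,1] = L[2,1]·U[1,1]; matching A forces U[1,1] = 0, which then forces (LU)[2,1] = 0 ≠ 2. A row swap (pivoting) is required.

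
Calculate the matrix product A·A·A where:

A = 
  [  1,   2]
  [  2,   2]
A^3 = 
  [ 17,  22]
  [ 22,  28]

A² = A·A:
A²[1,1] = (1)(1) + (2)(2) = 5
A²[1,2] = (1)(2) + (2)(2) = 6
A²[2,1] = (2)(1) + (2)(2) = 6
A²[2,2] = (2)(2) + (2)(2) = 8
A² = 
  [  5,   6]
  [  6,   8]

A^3 = A^2·A:
A^3[1,1] = (5)(1) + (6)(2) = 17
A^3[1,2] = (5)(2) + (6)(2) = 22
A^3[2,1] = (6)(1) + (8)(2) = 22
A^3[2,2] = (6)(2) + (8)(2) = 28
A^3 = 
  [ 17,  22]
  [ 22,  28]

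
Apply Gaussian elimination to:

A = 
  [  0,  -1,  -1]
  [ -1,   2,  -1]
Row operations:
Swap R1 ↔ R2

Resulting echelon form:
REF = 
  [ -1,   2,  -1]
  [  0,  -1,  -1]

Rank = 2 (number of non-zero pivot rows).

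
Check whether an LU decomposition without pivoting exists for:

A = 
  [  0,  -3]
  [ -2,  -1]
No.
A[1,1] = 0 but A[2,1] = -2 ≠ 0. Any LU with L unit lower triangular has (LU)[1,1] = U[1,1] and (LU)[2,1] = L[2,1]·U[1,1]; matching A forces U[1,1] = 0, which then forces (LU)[2,1] = 0 ≠ -2. A row swap (pivoting) is required.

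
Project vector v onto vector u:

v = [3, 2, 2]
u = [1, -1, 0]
v·u = (3)(1) + (2)(-1) + (2)(0) = 1
u·u = (1)² + (-1)² + (0)² = 2
proj_u(v) = (v·u / u·u) × u = (1/2) × u

proj_u(v) = [1/2, -1/2, 0]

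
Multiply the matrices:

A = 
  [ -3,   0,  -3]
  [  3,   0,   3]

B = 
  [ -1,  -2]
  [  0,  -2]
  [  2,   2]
AB = 
  [ -3,   0]
  [  3,   0]

A is 2×3 and B is 3×2, so AB is 2×2. Each entry is (row of A)·(column of B):
AB[1,1] = (-3)(-1) + (0)(0) + (-3)(2) = -3
AB[1,2] = (-3)(-2) + (0)(-2) + (-3)(2) = 0
AB[2,1] = (3)(-1) + (0)(0) + (3)(2) = 3
AB[2,2] = (3)(-2) + (0)(-2) + (3)(2) = 0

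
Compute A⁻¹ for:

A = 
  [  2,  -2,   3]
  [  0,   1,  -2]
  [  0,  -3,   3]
det(A) = (2)·((1)(3) - (-2)(-3)) - (-2)·((0)(3) - (-2)(0)) + (3)·((0)(-3) - (1)(0))
  = (2)(-3) - (-2)(0) + (3)(0)
  = -6
det(A) = -6 ≠ 0, so A is invertible.

Cofactors Cᵢⱼ = (-1)ⁱ⁺ʲ·Mᵢⱼ:
C = 
  [ -3,   0,   0]
  [ -3,   6,   6]
  [  1,   4,   2]

adj(A) = Cᵀ:
adj(A) = 
  [ -3,  -3,   1]
  [  0,   6,   4]
  [  0,   6,   2]

A⁻¹ = (-1/6) · adj(A):
A⁻¹ = 
  [ 1/2,  1/2, -1/6]
  [   0,   -1, -2/3]
  [   0,   -1, -1/3]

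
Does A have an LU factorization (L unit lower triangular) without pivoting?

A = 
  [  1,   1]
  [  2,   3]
Yes.
A[1,1] = 1 ≠ 0, so Gaussian elimination proceeds without a row swap: multiplier ℓ₂₁ = (2)/(1) = 2, and U[2,2] = 3 - (2)(1) = 1.
L = 
  [  1,   0]
  [  2,   1]
U = 
  [  1,   1]
  [  0,   1]
Check row 2 of LU: [(2)(1), (2)(1) + 1] = [2, 3] = row 2 of A ✓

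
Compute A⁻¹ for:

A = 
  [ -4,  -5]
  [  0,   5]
det(A) = (-4)(5) - (-5)(0) = -20
For a 2×2 matrix, A⁻¹ = (1/det(A)) · [[d, -b], [-c, a]]
    = (-1/20) · [[5, 5], [0, -4]]

A⁻¹ = 
  [-1/4, -1/4]
  [   0,  1/5]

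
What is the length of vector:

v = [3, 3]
4.243

||v||₂ = √((3)² + (3)²) = √18 = 4.243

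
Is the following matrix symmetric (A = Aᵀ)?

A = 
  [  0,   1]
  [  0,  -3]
No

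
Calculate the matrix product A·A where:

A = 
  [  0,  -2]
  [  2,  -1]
A² = A·A:
A²[1,1] = (0)(0) + (-2)(2) = -4
A²[1,2] = (0)(-2) + (-2)(-1) = 2
A²[2,1] = (2)(0) + (-1)(2) = -2
A²[2,2] = (2)(-2) + (-1)(-1) = -3
A² = 
  [ -4,   2]
  [ -2,  -3]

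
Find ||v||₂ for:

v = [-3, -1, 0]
3.162

||v||₂ = √((-3)² + (-1)² + (0)²) = √10 = 3.162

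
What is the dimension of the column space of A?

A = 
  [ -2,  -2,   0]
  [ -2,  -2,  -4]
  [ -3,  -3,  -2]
dim(Col(A)) = 2

Row reduce:
R2 → R2 - (1)·R1
R3 → R3 - (3/2)·R1
R3 → R3 - (1/2)·R2
REF = 
  [ -2,  -2,   0]
  [  0,   0,  -4]
  [  0,   0,   0]
Pivot columns: 1, 3 → 2 pivots.
dim(Col(A)) = number of pivot columns = 2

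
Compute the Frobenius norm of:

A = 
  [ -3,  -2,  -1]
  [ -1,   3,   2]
||A||_F = 5.292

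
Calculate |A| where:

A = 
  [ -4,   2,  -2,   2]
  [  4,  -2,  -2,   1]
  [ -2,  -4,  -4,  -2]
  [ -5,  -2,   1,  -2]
Cofactor expansion along row 1: det(A) = a₁₁M₁₁ - a₁₂M₁₂ + a₁₃M₁₃ - a₁₄M₁₄

M₁₁ = det[[-2, -2, 1]; [-4, -4, -2]; [-2, 1, -2]]
  = (-2)·((-4)(-2) - (-2)(1)) - (-2)·((-4)(-2) - (-2)(-2)) + (1)·((-4)(1) - (-4)(-2))
  = (-2)(10) - (-2)(4) + (1)(-12)
  = -24
M₁₂ = det[[4, -2, 1]; [-2, -4, -2]; [-5, 1, -2]]
  = (4)·((-4)(-2) - (-2)(1)) - (-2)·((-2)(-2) - (-2)(-5)) + (1)·((-2)(1) - (-4)(-5))
  = (4)(10) - (-2)(-6) + (1)(-22)
  = 6
M₁₃ = det[[4, -2, 1]; [-2, -4, -2]; [-5, -2, -2]]
  = (4)·((-4)(-2) - (-2)(-2)) - (-2)·((-2)(-2) - (-2)(-5)) + (1)·((-2)(-2) - (-4)(-5))
  = (4)(4) - (-2)(-6) + (1)(-16)
  = -12
M₁₄ = det[[4, -2, -2]; [-2, -4, -4]; [-5, -2, 1]]
  = (4)·((-4)(1) - (-4)(-2)) - (-2)·((-2)(1) - (-4)(-5)) + (-2)·((-2)(-2) - (-4)(-5))
  = (4)(-12) - (-2)(-22) + (-2)(-16)
  = -60

det(A) = (-4)(-24) - (2)(6) + (-2)(-12) - (2)(-60) = 228

det(A) = 228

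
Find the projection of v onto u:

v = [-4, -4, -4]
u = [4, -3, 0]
proj_u(v) = [-16/25, 12/25, 0]

v·u = (-4)(4) + (-4)(-3) + (-4)(0) = -4
u·u = (4)² + (-3)² + (0)² = 25
proj_u(v) = (v·u / u·u) × u = (-4/25) × u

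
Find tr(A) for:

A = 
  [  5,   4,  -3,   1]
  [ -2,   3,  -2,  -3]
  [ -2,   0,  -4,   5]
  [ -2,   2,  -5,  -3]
1

tr(A) = 5 + 3 + -4 + -3 = 1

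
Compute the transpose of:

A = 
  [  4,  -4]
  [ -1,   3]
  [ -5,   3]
Aᵀ = 
  [  4,  -1,  -5]
  [ -4,   3,   3]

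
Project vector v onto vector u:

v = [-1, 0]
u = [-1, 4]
proj_u(v) = [-1/17, 4/17]

v·u = (-1)(-1) + (0)(4) = 1
u·u = (-1)² + (4)² = 17
proj_u(v) = (v·u / u·u) × u = (1/17) × u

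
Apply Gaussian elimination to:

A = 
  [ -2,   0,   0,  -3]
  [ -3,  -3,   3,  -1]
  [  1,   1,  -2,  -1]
Row operations:
R2 → R2 - (3/2)·R1
R3 → R3 + (1/2)·R1
R3 → R3 + (1/3)·R2

Resulting echelon form:
REF = 
  [  -2,    0,    0,   -3]
  [   0,   -3,    3,  7/2]
  [   0,    0,   -1, -4/3]

Rank = 3 (number of non-zero pivot rows).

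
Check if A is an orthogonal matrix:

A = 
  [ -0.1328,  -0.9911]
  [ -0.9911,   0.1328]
Yes

AᵀA = 
  [  0.9999,   0]
  [  0,   0.9999]
≈ I (equal to I up to the 4-dp rounding of the entries)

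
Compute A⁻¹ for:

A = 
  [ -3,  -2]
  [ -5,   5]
det(A) = (-3)(5) - (-2)(-5) = -25
For a 2×2 matrix, A⁻¹ = (1/det(A)) · [[d, -b], [-c, a]]
    = (-1/25) · [[5, 2], [5, -3]]

A⁻¹ = 
  [ -1/5, -2/25]
  [ -1/5,  3/25]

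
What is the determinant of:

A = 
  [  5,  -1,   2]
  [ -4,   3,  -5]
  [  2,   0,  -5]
-57

Cofactor expansion along row 1:
det(A) = (5)·((3)(-5) - (-5)(0)) - (-1)·((-4)(-5) - (-5)(2)) + (2)·((-4)(0) - (3)(2))
  = (5)(-15) - (-1)(30) + (2)(-6)
  = -57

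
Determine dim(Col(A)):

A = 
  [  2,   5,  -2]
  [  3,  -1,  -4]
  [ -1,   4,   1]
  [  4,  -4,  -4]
dim(Col(A)) = 3

Row reduce:
R2 → R2 - (3/2)·R1
R3 → R3 + (1/2)·R1
R4 → R4 - (2)·R1
R3 → R3 + (13/17)·R2
R4 → R4 - (28/17)·R2
R4 → R4 + (28/13)·R3
REF = 
  [     2,      5,     -2]
  [     0,  -17/2,     -1]
  [     0,      0, -13/17]
  [     0,      0,      0]
Pivot columns: 1, 2, 3 → 3 pivots.
dim(Col(A)) = number of pivot columns = 3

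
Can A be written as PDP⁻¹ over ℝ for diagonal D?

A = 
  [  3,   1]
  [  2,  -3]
Yes

tr(A) = 0, det(A) = -11
Characteristic polynomial: λ² - tr(A)λ + det(A) = λ² - 11
λ² - 11 = 0  ⇒  λ = (0 ± √((0)² - 4·(-11)))/2 = (0 ± √(44))/2
  = √11,  -√11
Eigenvalues: √11, -√11  (≈ 3.317, -3.317)
The two irrational eigenvalues are distinct (simple), so each has alg. mult. = geom. mult. = 1.
Sum of geometric multiplicities equals n, so A has n independent eigenvectors.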